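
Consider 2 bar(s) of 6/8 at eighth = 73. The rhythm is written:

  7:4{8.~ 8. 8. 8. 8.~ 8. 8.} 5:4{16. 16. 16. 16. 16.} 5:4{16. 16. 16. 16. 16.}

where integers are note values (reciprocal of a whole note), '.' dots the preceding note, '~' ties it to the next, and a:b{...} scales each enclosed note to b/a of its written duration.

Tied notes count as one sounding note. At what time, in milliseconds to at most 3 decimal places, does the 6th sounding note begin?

note 6 onset = 6b = 4931.507ms

1. 0.0ms @ 0 + 1409.002ms (12/7)
2. 1409.002ms @ 12/7 + 704.501ms (6/7)
3. 2113.503ms @ 18/7 + 704.501ms (6/7)
4. 2818.004ms @ 24/7 + 1409.002ms (12/7)
5. 4227.006ms @ 36/7 + 704.501ms (6/7)
6. 4931.507ms @ 6 + 493.151ms (3/5)
7. 5424.658ms @ 33/5 + 493.151ms (3/5)
8. 5917.808ms @ 36/5 + 493.151ms (3/5)
9. 6410.959ms @ 39/5 + 493.151ms (3/5)
10. 6904.11ms @ 42/5 + 493.151ms (3/5)
11. 7397.26ms @ 9 + 493.151ms (3/5)
12. 7890.411ms @ 48/5 + 493.151ms (3/5)
13. 8383.562ms @ 51/5 + 493.151ms (3/5)
14. 8876.712ms @ 54/5 + 493.151ms (3/5)
15. 9369.863ms @ 57/5 + 493.151ms (3/5)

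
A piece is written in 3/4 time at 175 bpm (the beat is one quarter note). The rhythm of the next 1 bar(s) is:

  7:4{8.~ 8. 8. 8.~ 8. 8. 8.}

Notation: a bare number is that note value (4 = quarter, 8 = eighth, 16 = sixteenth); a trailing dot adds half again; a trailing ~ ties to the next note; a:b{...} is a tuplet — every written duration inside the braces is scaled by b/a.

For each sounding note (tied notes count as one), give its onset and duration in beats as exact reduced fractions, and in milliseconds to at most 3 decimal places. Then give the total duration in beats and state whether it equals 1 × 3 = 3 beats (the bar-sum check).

1) 0.0ms=0b +293.878ms=6/7b
2) 293.878ms=6/7b +146.939ms=3/7b
3) 440.816ms=9/7b +293.878ms=6/7b
4) 734.694ms=15/7b +146.939ms=3/7b
5) 881.633ms=18/7b +146.939ms=3/7b
Σ=3b of 3 (175bpm 3/4) — PASS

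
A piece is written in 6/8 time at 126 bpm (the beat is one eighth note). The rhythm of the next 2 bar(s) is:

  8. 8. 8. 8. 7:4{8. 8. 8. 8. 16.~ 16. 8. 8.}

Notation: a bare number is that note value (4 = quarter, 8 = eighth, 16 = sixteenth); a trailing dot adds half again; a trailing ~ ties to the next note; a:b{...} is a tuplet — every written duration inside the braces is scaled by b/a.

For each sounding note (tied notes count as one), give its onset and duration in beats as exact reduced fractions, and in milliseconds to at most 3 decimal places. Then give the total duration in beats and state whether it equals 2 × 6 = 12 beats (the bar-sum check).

1) 0.0ms=0b +714.286ms=3/2b
2) 714.286ms=3/2b +714.286ms=3/2b
3) 1428.571ms=3b +714.286ms=3/2b
4) 2142.857ms=9/2b +714.286ms=3/2b
5) 2857.143ms=6b +408.163ms=6/7b
6) 3265.306ms=48/7b +408.163ms=6/7b
7) 3673.469ms=54/7b +408.163ms=6/7b
8) 4081.633ms=60/7b +408.163ms=6/7b
9) 4489.796ms=66/7b +408.163ms=6/7b
10) 4897.959ms=72/7b +408.163ms=6/7b
11) 5306.122ms=78/7b +408.163ms=6/7b
Σ=12b of 12 (126bpm 6/8) — PASS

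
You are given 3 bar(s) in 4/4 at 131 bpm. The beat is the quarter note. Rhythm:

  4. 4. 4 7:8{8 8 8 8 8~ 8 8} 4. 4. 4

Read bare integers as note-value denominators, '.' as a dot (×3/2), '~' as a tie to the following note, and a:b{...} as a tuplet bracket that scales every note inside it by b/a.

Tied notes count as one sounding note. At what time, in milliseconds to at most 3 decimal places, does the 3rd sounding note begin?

note 3 onset = 3b = 1374.046ms

1. 0.0ms @ 0 + 687.023ms (3/2)
2. 687.023ms @ 3/2 + 687.023ms (3/2)
3. 1374.046ms @ 3 + 458.015ms (1)
4. 1832.061ms @ 4 + 261.723ms (4/7)
5. 2093.784ms @ 32/7 + 261.723ms (4/7)
6. 2355.507ms @ 36/7 + 261.723ms (4/7)
7. 2617.23ms @ 40/7 + 261.723ms (4/7)
8. 2878.953ms @ 44/7 + 523.446ms (8/7)
9. 3402.399ms @ 52/7 + 261.723ms (4/7)
10. 3664.122ms @ 8 + 687.023ms (3/2)
11. 4351.145ms @ 19/2 + 687.023ms (3/2)
12. 5038.168ms @ 11 + 458.015ms (1)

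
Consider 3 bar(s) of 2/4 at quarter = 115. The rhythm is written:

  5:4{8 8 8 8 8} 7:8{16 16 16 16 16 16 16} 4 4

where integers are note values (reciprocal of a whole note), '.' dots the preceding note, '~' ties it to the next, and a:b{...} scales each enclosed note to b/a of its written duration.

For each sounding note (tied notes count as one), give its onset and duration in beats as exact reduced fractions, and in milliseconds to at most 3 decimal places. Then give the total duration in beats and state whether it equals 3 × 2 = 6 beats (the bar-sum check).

1) 0.0ms=0b +208.696ms=2/5b
2) 208.696ms=2/5b +208.696ms=2/5b
3) 417.391ms=4/5b +208.696ms=2/5b
4) 626.087ms=6/5b +208.696ms=2/5b
5) 834.783ms=8/5b +208.696ms=2/5b
6) 1043.478ms=2b +149.068ms=2/7b
7) 1192.547ms=16/7b +149.068ms=2/7b
8) 1341.615ms=18/7b +149.068ms=2/7b
9) 1490.683ms=20/7b +149.068ms=2/7b
10) 1639.752ms=22/7b +149.068ms=2/7b
11) 1788.82ms=24/7b +149.068ms=2/7b
12) 1937.888ms=26/7b +149.068ms=2/7b
13) 2086.957ms=4b +521.739ms=1b
14) 2608.696ms=5b +521.739ms=1b
Σ=6b of 6 (115bpm 2/4) — PASS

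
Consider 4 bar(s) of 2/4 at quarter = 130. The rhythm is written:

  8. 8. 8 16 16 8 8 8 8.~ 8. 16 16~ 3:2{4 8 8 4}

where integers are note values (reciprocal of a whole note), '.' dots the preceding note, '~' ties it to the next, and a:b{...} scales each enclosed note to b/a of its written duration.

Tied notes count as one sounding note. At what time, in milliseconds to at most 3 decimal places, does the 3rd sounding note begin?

1. 0.0ms @ 0 + 346.154ms (3/4)
2. 346.154ms @ 3/4 + 346.154ms (3/4)
3. 692.308ms @ 3/2 + 230.769ms (1/2)
4. 923.077ms @ 2 + 115.385ms (1/4)
5. 1038.462ms @ 9/4 + 115.385ms (1/4)
6. 1153.846ms @ 5/2 + 230.769ms (1/2)
7. 1384.615ms @ 3 + 230.769ms (1/2)
8. 1615.385ms @ 7/2 + 230.769ms (1/2)
9. 1846.154ms @ 4 + 692.308ms (3/2)
10. 2538.462ms @ 11/2 + 115.385ms (1/4)
11. 2653.846ms @ 23/4 + 423.077ms (11/12)
12. 3076.923ms @ 20/3 + 153.846ms (1/3)
13. 3230.769ms @ 7 + 153.846ms (1/3)
14. 3384.615ms @ 22/3 + 307.692ms (2/3)

note 3 onset = 3/2b = 692.308ms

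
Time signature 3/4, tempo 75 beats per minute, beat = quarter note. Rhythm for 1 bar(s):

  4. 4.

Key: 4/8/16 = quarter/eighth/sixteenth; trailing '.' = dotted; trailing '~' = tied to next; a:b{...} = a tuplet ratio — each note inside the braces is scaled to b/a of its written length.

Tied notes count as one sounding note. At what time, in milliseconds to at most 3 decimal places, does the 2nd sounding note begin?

note 2 onset = 3/2b = 1200.0ms

1. 0.0ms @ 0 + 1200.0ms (3/2)
2. 1200.0ms @ 3/2 + 1200.0ms (3/2)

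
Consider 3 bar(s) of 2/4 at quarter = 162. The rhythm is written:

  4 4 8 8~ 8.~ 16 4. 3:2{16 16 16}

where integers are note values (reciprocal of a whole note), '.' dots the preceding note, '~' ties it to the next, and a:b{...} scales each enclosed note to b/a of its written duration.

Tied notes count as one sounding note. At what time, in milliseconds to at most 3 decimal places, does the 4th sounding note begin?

note 4 onset = 5/2b = 925.926ms

1. 0.0ms @ 0 + 370.37ms (1)
2. 370.37ms @ 1 + 370.37ms (1)
3. 740.741ms @ 2 + 185.185ms (1/2)
4. 925.926ms @ 5/2 + 555.556ms (3/2)
5. 1481.481ms @ 4 + 555.556ms (3/2)
6. 2037.037ms @ 11/2 + 61.728ms (1/6)
7. 2098.765ms @ 17/3 + 61.728ms (1/6)
8. 2160.494ms @ 35/6 + 61.728ms (1/6)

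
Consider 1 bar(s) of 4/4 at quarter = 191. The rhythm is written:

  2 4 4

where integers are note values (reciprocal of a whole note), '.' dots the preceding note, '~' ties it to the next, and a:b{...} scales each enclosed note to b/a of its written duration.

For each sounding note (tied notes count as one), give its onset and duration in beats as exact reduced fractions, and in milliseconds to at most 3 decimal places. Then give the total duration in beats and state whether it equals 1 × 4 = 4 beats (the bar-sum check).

1) 0.0ms=0b +628.272ms=2b
2) 628.272ms=2b +314.136ms=1b
3) 942.408ms=3b +314.136ms=1b
Σ=4b of 4 (191bpm 4/4) — PASS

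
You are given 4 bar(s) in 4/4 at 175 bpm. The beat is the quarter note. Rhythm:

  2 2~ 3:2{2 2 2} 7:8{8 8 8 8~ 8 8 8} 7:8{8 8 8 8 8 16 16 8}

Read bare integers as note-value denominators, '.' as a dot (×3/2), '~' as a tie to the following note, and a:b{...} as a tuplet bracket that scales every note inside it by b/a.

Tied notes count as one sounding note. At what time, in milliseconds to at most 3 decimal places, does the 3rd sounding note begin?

note 3 onset = 16/3b = 1828.571ms

1. 0.0ms @ 0 + 685.714ms (2)
2. 685.714ms @ 2 + 1142.857ms (10/3)
3. 1828.571ms @ 16/3 + 457.143ms (4/3)
4. 2285.714ms @ 20/3 + 457.143ms (4/3)
5. 2742.857ms @ 8 + 195.918ms (4/7)
6. 2938.776ms @ 60/7 + 195.918ms (4/7)
7. 3134.694ms @ 64/7 + 195.918ms (4/7)
8. 3330.612ms @ 68/7 + 391.837ms (8/7)
9. 3722.449ms @ 76/7 + 195.918ms (4/7)
10. 3918.367ms @ 80/7 + 195.918ms (4/7)
11. 4114.286ms @ 12 + 195.918ms (4/7)
12. 4310.204ms @ 88/7 + 195.918ms (4/7)
13. 4506.122ms @ 92/7 + 195.918ms (4/7)
14. 4702.041ms @ 96/7 + 195.918ms (4/7)
15. 4897.959ms @ 100/7 + 195.918ms (4/7)
16. 5093.878ms @ 104/7 + 97.959ms (2/7)
17. 5191.837ms @ 106/7 + 97.959ms (2/7)
18. 5289.796ms @ 108/7 + 195.918ms (4/7)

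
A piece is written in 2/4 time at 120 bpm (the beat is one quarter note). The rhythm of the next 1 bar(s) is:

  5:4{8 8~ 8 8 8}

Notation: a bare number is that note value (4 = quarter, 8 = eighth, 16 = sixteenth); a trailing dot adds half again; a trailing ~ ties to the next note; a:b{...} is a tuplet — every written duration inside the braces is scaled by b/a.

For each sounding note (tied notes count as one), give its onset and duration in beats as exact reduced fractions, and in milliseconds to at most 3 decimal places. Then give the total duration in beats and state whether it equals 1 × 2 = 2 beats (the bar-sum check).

1) 0.0ms=0b +200.0ms=2/5b
2) 200.0ms=2/5b +400.0ms=4/5b
3) 600.0ms=6/5b +200.0ms=2/5b
4) 800.0ms=8/5b +200.0ms=2/5b
Σ=2b of 2 (120bpm 2/4) — PASS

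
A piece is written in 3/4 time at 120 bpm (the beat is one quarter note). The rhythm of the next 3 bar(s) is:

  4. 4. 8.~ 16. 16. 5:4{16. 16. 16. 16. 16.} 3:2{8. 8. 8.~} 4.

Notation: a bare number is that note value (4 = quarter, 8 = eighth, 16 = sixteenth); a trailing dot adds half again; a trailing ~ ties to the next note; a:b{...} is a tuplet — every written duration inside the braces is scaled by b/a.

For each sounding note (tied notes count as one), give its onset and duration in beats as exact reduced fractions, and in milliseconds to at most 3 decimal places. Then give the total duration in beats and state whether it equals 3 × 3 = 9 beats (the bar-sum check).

1) 0.0ms=0b +750.0ms=3/2b
2) 750.0ms=3/2b +750.0ms=3/2b
3) 1500.0ms=3b +562.5ms=9/8b
4) 2062.5ms=33/8b +187.5ms=3/8b
5) 2250.0ms=9/2b +150.0ms=3/10b
6) 2400.0ms=24/5b +150.0ms=3/10b
7) 2550.0ms=51/10b +150.0ms=3/10b
8) 2700.0ms=27/5b +150.0ms=3/10b
9) 2850.0ms=57/10b +150.0ms=3/10b
10) 3000.0ms=6b +250.0ms=1/2b
11) 3250.0ms=13/2b +250.0ms=1/2b
12) 3500.0ms=7b +1000.0ms=2b
Σ=9b of 9 (120bpm 3/4) — PASS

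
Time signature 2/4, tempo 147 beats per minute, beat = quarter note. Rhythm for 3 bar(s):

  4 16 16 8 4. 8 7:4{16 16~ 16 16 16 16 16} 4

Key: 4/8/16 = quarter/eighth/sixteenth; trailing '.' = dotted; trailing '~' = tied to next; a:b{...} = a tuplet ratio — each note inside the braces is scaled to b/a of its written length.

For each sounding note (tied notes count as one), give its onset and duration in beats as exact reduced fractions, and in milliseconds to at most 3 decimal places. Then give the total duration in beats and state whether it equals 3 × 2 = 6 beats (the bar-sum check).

1) 0.0ms=0b +408.163ms=1b
2) 408.163ms=1b +102.041ms=1/4b
3) 510.204ms=5/4b +102.041ms=1/4b
4) 612.245ms=3/2b +204.082ms=1/2b
5) 816.327ms=2b +612.245ms=3/2b
6) 1428.571ms=7/2b +204.082ms=1/2b
7) 1632.653ms=4b +58.309ms=1/7b
8) 1690.962ms=29/7b +116.618ms=2/7b
9) 1807.58ms=31/7b +58.309ms=1/7b
10) 1865.889ms=32/7b +58.309ms=1/7b
11) 1924.198ms=33/7b +58.309ms=1/7b
12) 1982.507ms=34/7b +58.309ms=1/7b
13) 2040.816ms=5b +408.163ms=1b
Σ=6b of 6 (147bpm 2/4) — PASS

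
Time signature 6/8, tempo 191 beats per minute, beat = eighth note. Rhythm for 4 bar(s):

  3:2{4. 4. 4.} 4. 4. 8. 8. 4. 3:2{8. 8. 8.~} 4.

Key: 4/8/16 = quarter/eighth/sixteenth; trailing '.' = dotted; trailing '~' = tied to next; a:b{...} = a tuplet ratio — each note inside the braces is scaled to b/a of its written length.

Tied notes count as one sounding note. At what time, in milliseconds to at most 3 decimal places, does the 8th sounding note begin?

1. 0.0ms @ 0 + 628.272ms (2)
2. 628.272ms @ 2 + 628.272ms (2)
3. 1256.545ms @ 4 + 628.272ms (2)
4. 1884.817ms @ 6 + 942.408ms (3)
5. 2827.225ms @ 9 + 942.408ms (3)
6. 3769.634ms @ 12 + 471.204ms (3/2)
7. 4240.838ms @ 27/2 + 471.204ms (3/2)
8. 4712.042ms @ 15 + 942.408ms (3)
9. 5654.45ms @ 18 + 314.136ms (1)
10. 5968.586ms @ 19 + 314.136ms (1)
11. 6282.723ms @ 20 + 1256.545ms (4)

note 8 onset = 15b = 4712.042ms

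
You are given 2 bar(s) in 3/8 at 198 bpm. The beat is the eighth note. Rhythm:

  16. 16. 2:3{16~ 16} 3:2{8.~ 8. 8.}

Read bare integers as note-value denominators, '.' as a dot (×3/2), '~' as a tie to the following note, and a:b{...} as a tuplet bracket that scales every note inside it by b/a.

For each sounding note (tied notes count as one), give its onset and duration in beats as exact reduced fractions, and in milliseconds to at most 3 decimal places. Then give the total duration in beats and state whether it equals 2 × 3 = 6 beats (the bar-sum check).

1) 0.0ms=0b +227.273ms=3/4b
2) 227.273ms=3/4b +227.273ms=3/4b
3) 454.545ms=3/2b +454.545ms=3/2b
4) 909.091ms=3b +606.061ms=2b
5) 1515.152ms=5b +303.03ms=1b
Σ=6b of 6 (198bpm 3/8) — PASS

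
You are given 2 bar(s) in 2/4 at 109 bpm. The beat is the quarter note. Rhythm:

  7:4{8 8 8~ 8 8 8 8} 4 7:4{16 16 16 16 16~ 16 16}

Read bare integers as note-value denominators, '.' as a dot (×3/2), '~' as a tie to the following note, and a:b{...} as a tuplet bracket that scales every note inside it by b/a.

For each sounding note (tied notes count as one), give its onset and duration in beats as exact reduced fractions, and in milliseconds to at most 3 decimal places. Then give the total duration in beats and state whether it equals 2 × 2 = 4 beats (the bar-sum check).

1) 0.0ms=0b +157.274ms=2/7b
2) 157.274ms=2/7b +157.274ms=2/7b
3) 314.548ms=4/7b +314.548ms=4/7b
4) 629.096ms=8/7b +157.274ms=2/7b
5) 786.37ms=10/7b +157.274ms=2/7b
6) 943.644ms=12/7b +157.274ms=2/7b
7) 1100.917ms=2b +550.459ms=1b
8) 1651.376ms=3b +78.637ms=1/7b
9) 1730.013ms=22/7b +78.637ms=1/7b
10) 1808.65ms=23/7b +78.637ms=1/7b
11) 1887.287ms=24/7b +78.637ms=1/7b
12) 1965.924ms=25/7b +157.274ms=2/7b
13) 2123.198ms=27/7b +78.637ms=1/7b
Σ=4b of 4 (109bpm 2/4) — PASS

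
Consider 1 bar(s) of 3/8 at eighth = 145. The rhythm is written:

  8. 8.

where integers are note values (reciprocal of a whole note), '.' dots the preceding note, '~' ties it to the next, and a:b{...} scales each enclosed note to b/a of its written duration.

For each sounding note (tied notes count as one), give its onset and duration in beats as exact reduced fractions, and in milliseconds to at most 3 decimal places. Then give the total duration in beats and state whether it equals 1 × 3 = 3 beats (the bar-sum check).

1) 0.0ms=0b +620.69ms=3/2b
2) 620.69ms=3/2b +620.69ms=3/2b
Σ=3b of 3 (145bpm 3/8) — PASS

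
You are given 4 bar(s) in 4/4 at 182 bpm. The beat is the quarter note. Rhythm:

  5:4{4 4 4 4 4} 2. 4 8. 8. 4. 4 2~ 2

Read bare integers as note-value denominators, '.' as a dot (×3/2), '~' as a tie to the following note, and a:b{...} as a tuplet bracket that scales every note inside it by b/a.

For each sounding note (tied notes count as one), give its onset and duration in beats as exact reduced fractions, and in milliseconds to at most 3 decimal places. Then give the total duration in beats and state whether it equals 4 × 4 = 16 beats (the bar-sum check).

1) 0.0ms=0b +263.736ms=4/5b
2) 263.736ms=4/5b +263.736ms=4/5b
3) 527.473ms=8/5b +263.736ms=4/5b
4) 791.209ms=12/5b +263.736ms=4/5b
5) 1054.945ms=16/5b +263.736ms=4/5b
6) 1318.681ms=4b +989.011ms=3b
7) 2307.692ms=7b +329.67ms=1b
8) 2637.363ms=8b +247.253ms=3/4b
9) 2884.615ms=35/4b +247.253ms=3/4b
10) 3131.868ms=19/2b +494.505ms=3/2b
11) 3626.374ms=11b +329.67ms=1b
12) 3956.044ms=12b +1318.681ms=4b
Σ=16b of 16 (182bpm 4/4) — PASS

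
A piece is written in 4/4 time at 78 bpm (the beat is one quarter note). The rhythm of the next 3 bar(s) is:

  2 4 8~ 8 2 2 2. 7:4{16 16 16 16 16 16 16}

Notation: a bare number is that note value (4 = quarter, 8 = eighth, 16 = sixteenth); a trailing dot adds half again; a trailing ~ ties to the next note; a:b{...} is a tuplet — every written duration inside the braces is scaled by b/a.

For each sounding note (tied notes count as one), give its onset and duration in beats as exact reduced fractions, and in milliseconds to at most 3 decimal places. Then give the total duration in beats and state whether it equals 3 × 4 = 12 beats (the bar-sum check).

1) 0.0ms=0b +1538.462ms=2b
2) 1538.462ms=2b +769.231ms=1b
3) 2307.692ms=3b +769.231ms=1b
4) 3076.923ms=4b +1538.462ms=2b
5) 4615.385ms=6b +1538.462ms=2b
6) 6153.846ms=8b +2307.692ms=3b
7) 8461.538ms=11b +109.89ms=1/7b
8) 8571.429ms=78/7b +109.89ms=1/7b
9) 8681.319ms=79/7b +109.89ms=1/7b
10) 8791.209ms=80/7b +109.89ms=1/7b
11) 8901.099ms=81/7b +109.89ms=1/7b
12) 9010.989ms=82/7b +109.89ms=1/7b
13) 9120.879ms=83/7b +109.89ms=1/7b
Σ=12b of 12 (78bpm 4/4) — PASS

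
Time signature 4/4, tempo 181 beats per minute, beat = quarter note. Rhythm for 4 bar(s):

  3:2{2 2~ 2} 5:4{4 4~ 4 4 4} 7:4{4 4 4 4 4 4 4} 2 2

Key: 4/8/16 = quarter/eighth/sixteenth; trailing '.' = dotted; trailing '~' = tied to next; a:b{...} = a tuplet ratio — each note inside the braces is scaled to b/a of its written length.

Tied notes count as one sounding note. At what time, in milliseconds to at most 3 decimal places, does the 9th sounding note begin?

1. 0.0ms @ 0 + 441.989ms (4/3)
2. 441.989ms @ 4/3 + 883.978ms (8/3)
3. 1325.967ms @ 4 + 265.193ms (4/5)
4. 1591.16ms @ 24/5 + 530.387ms (8/5)
5. 2121.547ms @ 32/5 + 265.193ms (4/5)
6. 2386.74ms @ 36/5 + 265.193ms (4/5)
7. 2651.934ms @ 8 + 189.424ms (4/7)
8. 2841.358ms @ 60/7 + 189.424ms (4/7)
9. 3030.781ms @ 64/7 + 189.424ms (4/7)
10. 3220.205ms @ 68/7 + 189.424ms (4/7)
11. 3409.629ms @ 72/7 + 189.424ms (4/7)
12. 3599.053ms @ 76/7 + 189.424ms (4/7)
13. 3788.477ms @ 80/7 + 189.424ms (4/7)
14. 3977.901ms @ 12 + 662.983ms (2)
15. 4640.884ms @ 14 + 662.983ms (2)

note 9 onset = 64/7b = 3030.781ms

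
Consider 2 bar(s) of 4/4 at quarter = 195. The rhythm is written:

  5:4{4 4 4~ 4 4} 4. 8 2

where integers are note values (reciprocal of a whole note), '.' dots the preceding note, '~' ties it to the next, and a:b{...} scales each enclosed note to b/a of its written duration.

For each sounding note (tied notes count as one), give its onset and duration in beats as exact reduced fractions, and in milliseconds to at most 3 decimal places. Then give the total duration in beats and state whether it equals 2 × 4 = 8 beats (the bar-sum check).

1) 0.0ms=0b +246.154ms=4/5b
2) 246.154ms=4/5b +246.154ms=4/5b
3) 492.308ms=8/5b +492.308ms=8/5b
4) 984.615ms=16/5b +246.154ms=4/5b
5) 1230.769ms=4b +461.538ms=3/2b
6) 1692.308ms=11/2b +153.846ms=1/2b
7) 1846.154ms=6b +615.385ms=2b
Σ=8b of 8 (195bpm 4/4) — PASS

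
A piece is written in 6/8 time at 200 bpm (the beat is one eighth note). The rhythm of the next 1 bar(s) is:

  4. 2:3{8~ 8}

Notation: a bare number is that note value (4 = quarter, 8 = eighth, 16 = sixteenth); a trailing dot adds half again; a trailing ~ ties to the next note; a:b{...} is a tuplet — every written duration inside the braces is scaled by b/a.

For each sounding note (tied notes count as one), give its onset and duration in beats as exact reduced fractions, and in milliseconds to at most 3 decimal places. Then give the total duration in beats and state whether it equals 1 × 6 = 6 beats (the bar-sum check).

1) 0.0ms=0b +900.0ms=3b
2) 900.0ms=3b +900.0ms=3b
Σ=6b of 6 (200bpm 6/8) — PASS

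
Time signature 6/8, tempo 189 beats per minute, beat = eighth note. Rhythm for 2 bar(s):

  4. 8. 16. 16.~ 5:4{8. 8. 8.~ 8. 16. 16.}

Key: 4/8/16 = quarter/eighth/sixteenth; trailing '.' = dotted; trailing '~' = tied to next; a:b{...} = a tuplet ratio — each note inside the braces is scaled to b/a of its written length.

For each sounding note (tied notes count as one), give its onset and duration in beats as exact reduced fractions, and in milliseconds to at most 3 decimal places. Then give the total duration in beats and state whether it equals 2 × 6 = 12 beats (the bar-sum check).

1) 0.0ms=0b +952.381ms=3b
2) 952.381ms=3b +476.19ms=3/2b
3) 1428.571ms=9/2b +238.095ms=3/4b
4) 1666.667ms=21/4b +619.048ms=39/20b
5) 2285.714ms=36/5b +380.952ms=6/5b
6) 2666.667ms=42/5b +761.905ms=12/5b
7) 3428.571ms=54/5b +190.476ms=3/5b
8) 3619.048ms=57/5b +190.476ms=3/5b
Σ=12b of 12 (189bpm 6/8) — PASS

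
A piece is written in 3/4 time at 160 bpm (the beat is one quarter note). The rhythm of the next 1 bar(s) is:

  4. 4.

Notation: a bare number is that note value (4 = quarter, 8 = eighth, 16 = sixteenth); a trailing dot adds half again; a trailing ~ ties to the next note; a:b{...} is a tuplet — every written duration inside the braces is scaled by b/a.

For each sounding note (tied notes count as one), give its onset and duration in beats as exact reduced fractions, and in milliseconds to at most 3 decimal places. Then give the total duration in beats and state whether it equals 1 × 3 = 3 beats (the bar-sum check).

1) 0.0ms=0b +562.5ms=3/2b
2) 562.5ms=3/2b +562.5ms=3/2b
Σ=3b of 3 (160bpm 3/4) — PASS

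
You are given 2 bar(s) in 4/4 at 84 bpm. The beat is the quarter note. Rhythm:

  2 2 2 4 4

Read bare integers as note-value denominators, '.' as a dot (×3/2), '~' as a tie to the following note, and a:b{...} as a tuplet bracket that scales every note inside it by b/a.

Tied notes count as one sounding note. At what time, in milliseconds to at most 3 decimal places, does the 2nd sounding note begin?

note 2 onset = 2b = 1428.571ms

1. 0.0ms @ 0 + 1428.571ms (2)
2. 1428.571ms @ 2 + 1428.571ms (2)
3. 2857.143ms @ 4 + 1428.571ms (2)
4. 4285.714ms @ 6 + 714.286ms (1)
5. 5000.0ms @ 7 + 714.286ms (1)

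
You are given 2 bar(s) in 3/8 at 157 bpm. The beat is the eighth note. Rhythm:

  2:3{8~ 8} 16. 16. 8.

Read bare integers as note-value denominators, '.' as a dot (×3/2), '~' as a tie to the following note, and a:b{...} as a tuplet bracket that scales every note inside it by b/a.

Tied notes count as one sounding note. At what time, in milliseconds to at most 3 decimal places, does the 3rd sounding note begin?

1. 0.0ms @ 0 + 1146.497ms (3)
2. 1146.497ms @ 3 + 286.624ms (3/4)
3. 1433.121ms @ 15/4 + 286.624ms (3/4)
4. 1719.745ms @ 9/2 + 573.248ms (3/2)

note 3 onset = 15/4b = 1433.121ms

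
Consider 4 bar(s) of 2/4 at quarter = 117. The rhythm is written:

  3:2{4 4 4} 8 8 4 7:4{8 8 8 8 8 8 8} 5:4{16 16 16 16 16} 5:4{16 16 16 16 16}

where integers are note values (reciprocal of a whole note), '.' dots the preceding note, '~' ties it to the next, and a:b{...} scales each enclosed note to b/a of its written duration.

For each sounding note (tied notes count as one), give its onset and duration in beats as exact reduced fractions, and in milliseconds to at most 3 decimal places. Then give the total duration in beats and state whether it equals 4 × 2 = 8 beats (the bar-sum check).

1) 0.0ms=0b +341.88ms=2/3b
2) 341.88ms=2/3b +341.88ms=2/3b
3) 683.761ms=4/3b +341.88ms=2/3b
4) 1025.641ms=2b +256.41ms=1/2b
5) 1282.051ms=5/2b +256.41ms=1/2b
6) 1538.462ms=3b +512.821ms=1b
7) 2051.282ms=4b +146.52ms=2/7b
8) 2197.802ms=30/7b +146.52ms=2/7b
9) 2344.322ms=32/7b +146.52ms=2/7b
10) 2490.842ms=34/7b +146.52ms=2/7b
11) 2637.363ms=36/7b +146.52ms=2/7b
12) 2783.883ms=38/7b +146.52ms=2/7b
13) 2930.403ms=40/7b +146.52ms=2/7b
14) 3076.923ms=6b +102.564ms=1/5b
15) 3179.487ms=31/5b +102.564ms=1/5b
16) 3282.051ms=32/5b +102.564ms=1/5b
17) 3384.615ms=33/5b +102.564ms=1/5b
18) 3487.179ms=34/5b +102.564ms=1/5b
19) 3589.744ms=7b +102.564ms=1/5b
20) 3692.308ms=36/5b +102.564ms=1/5b
21) 3794.872ms=37/5b +102.564ms=1/5b
22) 3897.436ms=38/5b +102.564ms=1/5b
23) 4000.0ms=39/5b +102.564ms=1/5b
Σ=8b of 8 (117bpm 2/4) — PASS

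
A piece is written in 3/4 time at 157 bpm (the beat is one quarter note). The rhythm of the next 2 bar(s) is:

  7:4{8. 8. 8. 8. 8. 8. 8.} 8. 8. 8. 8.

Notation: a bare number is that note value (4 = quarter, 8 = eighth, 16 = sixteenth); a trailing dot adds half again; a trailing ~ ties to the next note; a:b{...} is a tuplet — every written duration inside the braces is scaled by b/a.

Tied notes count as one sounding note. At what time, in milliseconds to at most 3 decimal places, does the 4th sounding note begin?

1. 0.0ms @ 0 + 163.785ms (3/7)
2. 163.785ms @ 3/7 + 163.785ms (3/7)
3. 327.571ms @ 6/7 + 163.785ms (3/7)
4. 491.356ms @ 9/7 + 163.785ms (3/7)
5. 655.141ms @ 12/7 + 163.785ms (3/7)
6. 818.926ms @ 15/7 + 163.785ms (3/7)
7. 982.712ms @ 18/7 + 163.785ms (3/7)
8. 1146.497ms @ 3 + 286.624ms (3/4)
9. 1433.121ms @ 15/4 + 286.624ms (3/4)
10. 1719.745ms @ 9/2 + 286.624ms (3/4)
11. 2006.369ms @ 21/4 + 286.624ms (3/4)

note 4 onset = 9/7b = 491.356ms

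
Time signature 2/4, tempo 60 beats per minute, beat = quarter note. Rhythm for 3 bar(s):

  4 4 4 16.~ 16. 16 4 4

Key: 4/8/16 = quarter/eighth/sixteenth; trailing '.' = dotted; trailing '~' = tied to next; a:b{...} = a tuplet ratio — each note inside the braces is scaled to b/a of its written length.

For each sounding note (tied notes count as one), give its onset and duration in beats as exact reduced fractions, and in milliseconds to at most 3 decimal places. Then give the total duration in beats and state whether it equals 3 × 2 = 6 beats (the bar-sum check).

1) 0.0ms=0b +1000.0ms=1b
2) 1000.0ms=1b +1000.0ms=1b
3) 2000.0ms=2b +1000.0ms=1b
4) 3000.0ms=3b +750.0ms=3/4b
5) 3750.0ms=15/4b +250.0ms=1/4b
6) 4000.0ms=4b +1000.0ms=1b
7) 5000.0ms=5b +1000.0ms=1b
Σ=6b of 6 (60bpm 2/4) — PASS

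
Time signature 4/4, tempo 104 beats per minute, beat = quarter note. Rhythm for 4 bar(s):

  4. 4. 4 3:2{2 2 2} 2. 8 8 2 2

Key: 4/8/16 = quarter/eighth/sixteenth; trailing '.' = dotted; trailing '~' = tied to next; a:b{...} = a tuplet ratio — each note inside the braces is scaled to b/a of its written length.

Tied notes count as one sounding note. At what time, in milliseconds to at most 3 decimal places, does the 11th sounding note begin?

1. 0.0ms @ 0 + 865.385ms (3/2)
2. 865.385ms @ 3/2 + 865.385ms (3/2)
3. 1730.769ms @ 3 + 576.923ms (1)
4. 2307.692ms @ 4 + 769.231ms (4/3)
5. 3076.923ms @ 16/3 + 769.231ms (4/3)
6. 3846.154ms @ 20/3 + 769.231ms (4/3)
7. 4615.385ms @ 8 + 1730.769ms (3)
8. 6346.154ms @ 11 + 288.462ms (1/2)
9. 6634.615ms @ 23/2 + 288.462ms (1/2)
10. 6923.077ms @ 12 + 1153.846ms (2)
11. 8076.923ms @ 14 + 1153.846ms (2)

note 11 onset = 14b = 8076.923ms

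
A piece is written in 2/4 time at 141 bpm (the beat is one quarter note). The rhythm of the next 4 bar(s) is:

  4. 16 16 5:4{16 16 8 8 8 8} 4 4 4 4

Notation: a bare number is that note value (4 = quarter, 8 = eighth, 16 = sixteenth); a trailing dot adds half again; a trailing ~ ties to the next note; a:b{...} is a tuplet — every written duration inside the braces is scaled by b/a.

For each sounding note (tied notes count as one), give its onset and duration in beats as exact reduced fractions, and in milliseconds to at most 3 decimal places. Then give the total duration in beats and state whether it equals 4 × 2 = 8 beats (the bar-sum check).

1) 0.0ms=0b +638.298ms=3/2b
2) 638.298ms=3/2b +106.383ms=1/4b
3) 744.681ms=7/4b +106.383ms=1/4b
4) 851.064ms=2b +85.106ms=1/5b
5) 936.17ms=11/5b +85.106ms=1/5b
6) 1021.277ms=12/5b +170.213ms=2/5b
7) 1191.489ms=14/5b +170.213ms=2/5b
8) 1361.702ms=16/5b +170.213ms=2/5b
9) 1531.915ms=18/5b +170.213ms=2/5b
10) 1702.128ms=4b +425.532ms=1b
11) 2127.66ms=5b +425.532ms=1b
12) 2553.191ms=6b +425.532ms=1b
13) 2978.723ms=7b +425.532ms=1b
Σ=8b of 8 (141bpm 2/4) — PASS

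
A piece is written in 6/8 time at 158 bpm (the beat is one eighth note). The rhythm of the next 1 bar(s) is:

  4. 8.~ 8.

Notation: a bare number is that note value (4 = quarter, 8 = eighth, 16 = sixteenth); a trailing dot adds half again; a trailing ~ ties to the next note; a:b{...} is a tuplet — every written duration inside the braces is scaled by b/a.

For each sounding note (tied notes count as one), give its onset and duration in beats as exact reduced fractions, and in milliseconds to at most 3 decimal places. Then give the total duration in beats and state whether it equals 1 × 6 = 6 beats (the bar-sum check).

1) 0.0ms=0b +1139.241ms=3b
2) 1139.241ms=3b +1139.241ms=3b
Σ=6b of 6 (158bpm 6/8) — PASS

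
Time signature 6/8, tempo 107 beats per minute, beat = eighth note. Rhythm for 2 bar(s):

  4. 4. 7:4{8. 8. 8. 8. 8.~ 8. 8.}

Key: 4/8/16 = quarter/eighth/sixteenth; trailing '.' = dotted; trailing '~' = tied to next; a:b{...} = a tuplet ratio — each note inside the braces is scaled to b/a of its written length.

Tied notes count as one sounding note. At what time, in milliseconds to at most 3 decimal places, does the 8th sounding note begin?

1. 0.0ms @ 0 + 1682.243ms (3)
2. 1682.243ms @ 3 + 1682.243ms (3)
3. 3364.486ms @ 6 + 480.641ms (6/7)
4. 3845.127ms @ 48/7 + 480.641ms (6/7)
5. 4325.768ms @ 54/7 + 480.641ms (6/7)
6. 4806.409ms @ 60/7 + 480.641ms (6/7)
7. 5287.049ms @ 66/7 + 961.282ms (12/7)
8. 6248.331ms @ 78/7 + 480.641ms (6/7)

note 8 onset = 78/7b = 6248.331ms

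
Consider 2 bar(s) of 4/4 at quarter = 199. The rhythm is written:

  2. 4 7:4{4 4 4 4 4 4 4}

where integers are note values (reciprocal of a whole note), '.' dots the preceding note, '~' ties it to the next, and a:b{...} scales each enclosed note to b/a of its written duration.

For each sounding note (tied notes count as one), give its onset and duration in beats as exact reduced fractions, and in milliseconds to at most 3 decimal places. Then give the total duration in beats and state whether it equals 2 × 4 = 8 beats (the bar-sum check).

1) 0.0ms=0b +904.523ms=3b
2) 904.523ms=3b +301.508ms=1b
3) 1206.03ms=4b +172.29ms=4/7b
4) 1378.32ms=32/7b +172.29ms=4/7b
5) 1550.61ms=36/7b +172.29ms=4/7b
6) 1722.9ms=40/7b +172.29ms=4/7b
7) 1895.19ms=44/7b +172.29ms=4/7b
8) 2067.48ms=48/7b +172.29ms=4/7b
9) 2239.77ms=52/7b +172.29ms=4/7b
Σ=8b of 8 (199bpm 4/4) — PASS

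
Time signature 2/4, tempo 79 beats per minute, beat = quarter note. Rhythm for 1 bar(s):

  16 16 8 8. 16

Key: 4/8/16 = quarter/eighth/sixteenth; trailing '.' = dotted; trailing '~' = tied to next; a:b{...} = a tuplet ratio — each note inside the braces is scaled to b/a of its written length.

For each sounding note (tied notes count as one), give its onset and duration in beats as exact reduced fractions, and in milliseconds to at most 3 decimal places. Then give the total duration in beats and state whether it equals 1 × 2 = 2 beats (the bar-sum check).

1) 0.0ms=0b +189.873ms=1/4b
2) 189.873ms=1/4b +189.873ms=1/4b
3) 379.747ms=1/2b +379.747ms=1/2b
4) 759.494ms=1b +569.62ms=3/4b
5) 1329.114ms=7/4b +189.873ms=1/4b
Σ=2b of 2 (79bpm 2/4) — PASS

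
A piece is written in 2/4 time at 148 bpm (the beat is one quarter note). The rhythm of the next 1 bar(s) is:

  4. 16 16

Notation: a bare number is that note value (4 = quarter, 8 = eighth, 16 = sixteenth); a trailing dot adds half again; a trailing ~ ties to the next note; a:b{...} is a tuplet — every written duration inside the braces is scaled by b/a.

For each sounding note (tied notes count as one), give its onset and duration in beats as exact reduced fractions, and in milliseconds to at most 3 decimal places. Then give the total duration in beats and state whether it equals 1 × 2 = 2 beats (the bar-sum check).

1) 0.0ms=0b +608.108ms=3/2b
2) 608.108ms=3/2b +101.351ms=1/4b
3) 709.459ms=7/4b +101.351ms=1/4b
Σ=2b of 2 (148bpm 2/4) — PASS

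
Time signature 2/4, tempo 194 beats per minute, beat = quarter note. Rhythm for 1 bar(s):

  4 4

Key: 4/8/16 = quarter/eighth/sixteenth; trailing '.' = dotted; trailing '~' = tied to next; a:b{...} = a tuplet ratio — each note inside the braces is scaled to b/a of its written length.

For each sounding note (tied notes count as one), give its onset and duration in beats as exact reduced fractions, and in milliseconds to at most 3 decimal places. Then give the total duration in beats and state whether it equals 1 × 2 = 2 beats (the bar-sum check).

1) 0.0ms=0b +309.278ms=1b
2) 309.278ms=1b +309.278ms=1b
Σ=2b of 2 (194bpm 2/4) — PASS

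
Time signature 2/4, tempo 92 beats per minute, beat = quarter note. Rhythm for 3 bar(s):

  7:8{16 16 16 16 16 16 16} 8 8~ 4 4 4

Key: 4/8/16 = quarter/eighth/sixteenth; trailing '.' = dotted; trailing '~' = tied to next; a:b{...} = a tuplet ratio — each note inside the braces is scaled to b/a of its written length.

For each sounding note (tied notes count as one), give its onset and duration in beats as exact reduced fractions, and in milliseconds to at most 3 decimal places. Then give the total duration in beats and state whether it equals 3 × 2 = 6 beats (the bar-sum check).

1) 0.0ms=0b +186.335ms=2/7b
2) 186.335ms=2/7b +186.335ms=2/7b
3) 372.671ms=4/7b +186.335ms=2/7b
4) 559.006ms=6/7b +186.335ms=2/7b
5) 745.342ms=8/7b +186.335ms=2/7b
6) 931.677ms=10/7b +186.335ms=2/7b
7) 1118.012ms=12/7b +186.335ms=2/7b
8) 1304.348ms=2b +326.087ms=1/2b
9) 1630.435ms=5/2b +978.261ms=3/2b
10) 2608.696ms=4b +652.174ms=1b
11) 3260.87ms=5b +652.174ms=1b
Σ=6b of 6 (92bpm 2/4) — PASS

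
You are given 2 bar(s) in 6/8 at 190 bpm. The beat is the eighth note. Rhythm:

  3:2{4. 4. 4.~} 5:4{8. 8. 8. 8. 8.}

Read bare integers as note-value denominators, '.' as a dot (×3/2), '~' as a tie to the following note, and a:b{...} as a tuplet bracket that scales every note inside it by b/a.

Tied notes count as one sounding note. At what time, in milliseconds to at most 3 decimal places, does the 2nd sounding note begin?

1. 0.0ms @ 0 + 631.579ms (2)
2. 631.579ms @ 2 + 631.579ms (2)
3. 1263.158ms @ 4 + 1010.526ms (16/5)
4. 2273.684ms @ 36/5 + 378.947ms (6/5)
5. 2652.632ms @ 42/5 + 378.947ms (6/5)
6. 3031.579ms @ 48/5 + 378.947ms (6/5)
7. 3410.526ms @ 54/5 + 378.947ms (6/5)

note 2 onset = 2b = 631.579ms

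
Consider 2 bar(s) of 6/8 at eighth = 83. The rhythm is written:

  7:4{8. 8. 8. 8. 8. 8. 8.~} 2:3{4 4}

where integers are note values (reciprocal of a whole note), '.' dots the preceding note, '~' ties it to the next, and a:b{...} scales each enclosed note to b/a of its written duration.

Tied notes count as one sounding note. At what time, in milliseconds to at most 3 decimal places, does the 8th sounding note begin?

note 8 onset = 9b = 6506.024ms

1. 0.0ms @ 0 + 619.621ms (6/7)
2. 619.621ms @ 6/7 + 619.621ms (6/7)
3. 1239.243ms @ 12/7 + 619.621ms (6/7)
4. 1858.864ms @ 18/7 + 619.621ms (6/7)
5. 2478.485ms @ 24/7 + 619.621ms (6/7)
6. 3098.107ms @ 30/7 + 619.621ms (6/7)
7. 3717.728ms @ 36/7 + 2788.296ms (27/7)
8. 6506.024ms @ 9 + 2168.675ms (3)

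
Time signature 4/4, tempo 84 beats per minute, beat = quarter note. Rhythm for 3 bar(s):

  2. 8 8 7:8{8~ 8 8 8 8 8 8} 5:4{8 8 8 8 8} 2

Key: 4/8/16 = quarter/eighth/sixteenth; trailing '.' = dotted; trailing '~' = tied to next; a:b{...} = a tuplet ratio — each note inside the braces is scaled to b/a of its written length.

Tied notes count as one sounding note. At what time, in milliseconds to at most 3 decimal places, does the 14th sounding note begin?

note 14 onset = 48/5b = 6857.143ms

1. 0.0ms @ 0 + 2142.857ms (3)
2. 2142.857ms @ 3 + 357.143ms (1/2)
3. 2500.0ms @ 7/2 + 357.143ms (1/2)
4. 2857.143ms @ 4 + 816.327ms (8/7)
5. 3673.469ms @ 36/7 + 408.163ms (4/7)
6. 4081.633ms @ 40/7 + 408.163ms (4/7)
7. 4489.796ms @ 44/7 + 408.163ms (4/7)
8. 4897.959ms @ 48/7 + 408.163ms (4/7)
9. 5306.122ms @ 52/7 + 408.163ms (4/7)
10. 5714.286ms @ 8 + 285.714ms (2/5)
11. 6000.0ms @ 42/5 + 285.714ms (2/5)
12. 6285.714ms @ 44/5 + 285.714ms (2/5)
13. 6571.429ms @ 46/5 + 285.714ms (2/5)
14. 6857.143ms @ 48/5 + 285.714ms (2/5)
15. 7142.857ms @ 10 + 1428.571ms (2)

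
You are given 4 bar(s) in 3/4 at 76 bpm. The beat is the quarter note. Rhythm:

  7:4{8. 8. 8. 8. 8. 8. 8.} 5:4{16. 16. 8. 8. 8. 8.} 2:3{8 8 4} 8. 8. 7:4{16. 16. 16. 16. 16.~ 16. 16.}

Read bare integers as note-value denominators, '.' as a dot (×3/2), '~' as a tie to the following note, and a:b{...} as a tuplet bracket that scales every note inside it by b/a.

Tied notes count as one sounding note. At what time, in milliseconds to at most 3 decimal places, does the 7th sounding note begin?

note 7 onset = 18/7b = 2030.075ms

1. 0.0ms @ 0 + 338.346ms (3/7)
2. 338.346ms @ 3/7 + 338.346ms (3/7)
3. 676.692ms @ 6/7 + 338.346ms (3/7)
4. 1015.038ms @ 9/7 + 338.346ms (3/7)
5. 1353.383ms @ 12/7 + 338.346ms (3/7)
6. 1691.729ms @ 15/7 + 338.346ms (3/7)
7. 2030.075ms @ 18/7 + 338.346ms (3/7)
8. 2368.421ms @ 3 + 236.842ms (3/10)
9. 2605.263ms @ 33/10 + 236.842ms (3/10)
10. 2842.105ms @ 18/5 + 473.684ms (3/5)
11. 3315.789ms @ 21/5 + 473.684ms (3/5)
12. 3789.474ms @ 24/5 + 473.684ms (3/5)
13. 4263.158ms @ 27/5 + 473.684ms (3/5)
14. 4736.842ms @ 6 + 592.105ms (3/4)
15. 5328.947ms @ 27/4 + 592.105ms (3/4)
16. 5921.053ms @ 15/2 + 1184.211ms (3/2)
17. 7105.263ms @ 9 + 592.105ms (3/4)
18. 7697.368ms @ 39/4 + 592.105ms (3/4)
19. 8289.474ms @ 21/2 + 169.173ms (3/14)
20. 8458.647ms @ 75/7 + 169.173ms (3/14)
21. 8627.82ms @ 153/14 + 169.173ms (3/14)
22. 8796.992ms @ 78/7 + 169.173ms (3/14)
23. 8966.165ms @ 159/14 + 338.346ms (3/7)
24. 9304.511ms @ 165/14 + 169.173ms (3/14)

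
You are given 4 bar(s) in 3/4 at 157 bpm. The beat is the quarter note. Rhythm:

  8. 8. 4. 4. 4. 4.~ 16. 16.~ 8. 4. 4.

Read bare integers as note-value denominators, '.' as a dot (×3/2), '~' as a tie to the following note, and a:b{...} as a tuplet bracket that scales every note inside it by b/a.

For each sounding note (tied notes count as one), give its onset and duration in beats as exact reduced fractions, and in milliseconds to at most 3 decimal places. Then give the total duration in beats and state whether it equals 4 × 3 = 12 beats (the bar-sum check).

1) 0.0ms=0b +286.624ms=3/4b
2) 286.624ms=3/4b +286.624ms=3/4b
3) 573.248ms=3/2b +573.248ms=3/2b
4) 1146.497ms=3b +573.248ms=3/2b
5) 1719.745ms=9/2b +573.248ms=3/2b
6) 2292.994ms=6b +716.561ms=15/8b
7) 3009.554ms=63/8b +429.936ms=9/8b
8) 3439.49ms=9b +573.248ms=3/2b
9) 4012.739ms=21/2b +573.248ms=3/2b
Σ=12b of 12 (157bpm 3/4) — PASS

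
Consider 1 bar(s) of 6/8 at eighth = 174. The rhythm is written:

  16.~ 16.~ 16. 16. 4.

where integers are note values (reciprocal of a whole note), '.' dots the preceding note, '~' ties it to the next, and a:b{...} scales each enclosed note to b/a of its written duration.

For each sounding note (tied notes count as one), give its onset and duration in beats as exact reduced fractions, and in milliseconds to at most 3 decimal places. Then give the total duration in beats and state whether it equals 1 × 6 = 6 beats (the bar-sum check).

1) 0.0ms=0b +775.862ms=9/4b
2) 775.862ms=9/4b +258.621ms=3/4b
3) 1034.483ms=3b +1034.483ms=3b
Σ=6b of 6 (174bpm 6/8) — PASS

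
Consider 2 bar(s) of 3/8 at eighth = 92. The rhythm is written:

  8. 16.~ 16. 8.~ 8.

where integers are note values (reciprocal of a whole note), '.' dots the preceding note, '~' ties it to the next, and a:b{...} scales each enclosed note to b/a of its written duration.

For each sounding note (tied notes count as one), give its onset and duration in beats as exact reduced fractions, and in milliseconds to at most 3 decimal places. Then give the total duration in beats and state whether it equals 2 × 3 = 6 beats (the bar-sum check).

1) 0.0ms=0b +978.261ms=3/2b
2) 978.261ms=3/2b +978.261ms=3/2b
3) 1956.522ms=3b +1956.522ms=3b
Σ=6b of 6 (92bpm 3/8) — PASS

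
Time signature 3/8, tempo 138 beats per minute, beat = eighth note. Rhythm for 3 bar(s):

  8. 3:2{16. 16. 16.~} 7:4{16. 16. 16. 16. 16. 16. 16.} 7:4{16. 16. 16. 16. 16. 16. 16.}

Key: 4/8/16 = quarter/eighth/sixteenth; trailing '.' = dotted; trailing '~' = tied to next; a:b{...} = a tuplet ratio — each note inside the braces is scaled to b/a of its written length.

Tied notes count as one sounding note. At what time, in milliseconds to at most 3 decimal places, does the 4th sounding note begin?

1. 0.0ms @ 0 + 652.174ms (3/2)
2. 652.174ms @ 3/2 + 217.391ms (1/2)
3. 869.565ms @ 2 + 217.391ms (1/2)
4. 1086.957ms @ 5/2 + 403.727ms (13/14)
5. 1490.683ms @ 24/7 + 186.335ms (3/7)
6. 1677.019ms @ 27/7 + 186.335ms (3/7)
7. 1863.354ms @ 30/7 + 186.335ms (3/7)
8. 2049.689ms @ 33/7 + 186.335ms (3/7)
9. 2236.025ms @ 36/7 + 186.335ms (3/7)
10. 2422.36ms @ 39/7 + 186.335ms (3/7)
11. 2608.696ms @ 6 + 186.335ms (3/7)
12. 2795.031ms @ 45/7 + 186.335ms (3/7)
13. 2981.366ms @ 48/7 + 186.335ms (3/7)
14. 3167.702ms @ 51/7 + 186.335ms (3/7)
15. 3354.037ms @ 54/7 + 186.335ms (3/7)
16. 3540.373ms @ 57/7 + 186.335ms (3/7)
17. 3726.708ms @ 60/7 + 186.335ms (3/7)

note 4 onset = 5/2b = 1086.957ms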